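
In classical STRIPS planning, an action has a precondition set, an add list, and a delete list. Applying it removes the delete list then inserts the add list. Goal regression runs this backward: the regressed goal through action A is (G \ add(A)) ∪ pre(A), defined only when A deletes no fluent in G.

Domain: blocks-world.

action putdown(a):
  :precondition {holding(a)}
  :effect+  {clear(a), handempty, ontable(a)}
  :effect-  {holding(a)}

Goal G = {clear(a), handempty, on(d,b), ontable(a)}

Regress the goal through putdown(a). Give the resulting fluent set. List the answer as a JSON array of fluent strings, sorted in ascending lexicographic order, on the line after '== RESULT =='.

Compute (G \ add) ∪ pre:
  G ∩ del = {}  (empty — regression defined)
  G \ add = {clear(a), handempty, on(d,b), ontable(a)} \ {clear(a), handempty, ontable(a)} = {on(d,b)}
  ∪ pre   = {on(d,b)} ∪ {holding(a)}
          = {holding(a), on(d,b)}

== RESULT ==
["holding(a)", "on(d,b)"]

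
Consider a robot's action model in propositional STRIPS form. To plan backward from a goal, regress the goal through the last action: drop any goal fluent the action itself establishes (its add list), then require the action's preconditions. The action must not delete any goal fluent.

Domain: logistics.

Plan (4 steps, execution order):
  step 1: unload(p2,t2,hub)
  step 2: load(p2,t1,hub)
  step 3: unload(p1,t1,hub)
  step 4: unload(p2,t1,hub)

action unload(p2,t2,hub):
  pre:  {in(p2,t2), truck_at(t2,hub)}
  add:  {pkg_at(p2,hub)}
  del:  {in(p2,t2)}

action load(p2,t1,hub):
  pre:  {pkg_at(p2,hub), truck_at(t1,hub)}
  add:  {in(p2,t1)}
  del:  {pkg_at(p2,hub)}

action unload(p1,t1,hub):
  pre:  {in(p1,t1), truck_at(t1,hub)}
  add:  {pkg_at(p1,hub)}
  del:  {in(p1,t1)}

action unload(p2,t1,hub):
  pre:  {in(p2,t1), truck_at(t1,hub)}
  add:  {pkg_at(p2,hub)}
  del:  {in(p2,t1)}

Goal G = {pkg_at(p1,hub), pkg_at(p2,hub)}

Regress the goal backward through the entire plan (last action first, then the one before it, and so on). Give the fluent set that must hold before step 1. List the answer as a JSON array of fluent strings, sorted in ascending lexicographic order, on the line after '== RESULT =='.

Work backward from the goal:
  through step 4 (unload(p2,t1,hub)): drop {pkg_at(p2,hub)}, keep {pkg_at(p1,hub)}, require {in(p2,t1), truck_at(t1,hub)}
    → {in(p2,t1), pkg_at(p1,hub), truck_at(t1,hub)}
  through step 3 (unload(p1,t1,hub)): drop {pkg_at(p1,hub)}, keep {in(p2,t1), truck_at(t1,hub)}, require {in(p1,t1), truck_at(t1,hub)}
    → {in(p1,t1), in(p2,t1), truck_at(t1,hub)}
  through step 2 (load(p2,t1,hub)): drop {in(p2,t1)}, keep {in(p1,t1), truck_at(t1,hub)}, require {pkg_at(p2,hub), truck_at(t1,hub)}
    → {in(p1,t1), pkg_at(p2,hub), truck_at(t1,hub)}
  through step 1 (unload(p2,t2,hub)): drop {pkg_at(p2,hub)}, keep {in(p1,t1), truck_at(t1,hub)}, require {in(p2,t2), truck_at(t2,hub)}
    → {in(p1,t1), in(p2,t2), truck_at(t1,hub), truck_at(t2,hub)}

== RESULT ==
["in(p1,t1)", "in(p2,t2)", "truck_at(t1,hub)", "truck_at(t2,hub)"]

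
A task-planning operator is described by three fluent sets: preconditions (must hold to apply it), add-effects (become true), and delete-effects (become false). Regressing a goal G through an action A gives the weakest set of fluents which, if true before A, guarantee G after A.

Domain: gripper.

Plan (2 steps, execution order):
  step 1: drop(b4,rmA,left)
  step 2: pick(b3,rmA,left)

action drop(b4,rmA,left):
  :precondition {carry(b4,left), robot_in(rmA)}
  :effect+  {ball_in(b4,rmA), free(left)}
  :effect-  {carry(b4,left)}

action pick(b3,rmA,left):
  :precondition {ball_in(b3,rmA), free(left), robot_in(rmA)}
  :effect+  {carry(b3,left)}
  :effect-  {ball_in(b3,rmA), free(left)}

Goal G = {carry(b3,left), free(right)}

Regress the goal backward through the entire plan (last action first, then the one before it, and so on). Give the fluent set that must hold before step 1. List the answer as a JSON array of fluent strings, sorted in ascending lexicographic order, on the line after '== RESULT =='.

Work backward from the goal:
  through step 2 (pick(b3,rmA,left)): drop {carry(b3,left)}, keep {free(right)}, require {ball_in(b3,rmA), free(left), robot_in(rmA)}
    → {ball_in(b3,rmA), free(left), free(right), robot_in(rmA)}
  through step 1 (drop(b4,rmA,left)): drop {free(left)}, keep {ball_in(b3,rmA), free(right), robot_in(rmA)}, require {carry(b4,left), robot_in(rmA)}
    → {ball_in(b3,rmA), carry(b4,left), free(right), robot_in(rmA)}

== RESULT ==
["ball_in(b3,rmA)", "carry(b4,left)", "free(right)", "robot_in(rmA)"]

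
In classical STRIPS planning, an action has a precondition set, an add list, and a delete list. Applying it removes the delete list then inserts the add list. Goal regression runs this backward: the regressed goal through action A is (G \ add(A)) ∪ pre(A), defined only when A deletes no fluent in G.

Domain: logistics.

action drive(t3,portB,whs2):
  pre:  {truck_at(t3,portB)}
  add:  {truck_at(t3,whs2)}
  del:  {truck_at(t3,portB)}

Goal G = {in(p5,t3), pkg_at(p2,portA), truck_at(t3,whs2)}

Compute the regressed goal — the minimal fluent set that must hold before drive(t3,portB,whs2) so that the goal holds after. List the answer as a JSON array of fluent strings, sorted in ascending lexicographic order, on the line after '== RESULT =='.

Regress:
  G ∩ del = {}  (empty — regression defined)
  G \ add = {in(p5,t3), pkg_at(p2,portA), truck_at(t3,whs2)} \ {truck_at(t3,whs2)} = {in(p5,t3), pkg_at(p2,portA)}
  ∪ pre   = {in(p5,t3), pkg_at(p2,portA)} ∪ {truck_at(t3,portB)}
          = {in(p5,t3), pkg_at(p2,portA), truck_at(t3,portB)}

== RESULT ==
["in(p5,t3)", "pkg_at(p2,portA)", "truck_at(t3,portB)"]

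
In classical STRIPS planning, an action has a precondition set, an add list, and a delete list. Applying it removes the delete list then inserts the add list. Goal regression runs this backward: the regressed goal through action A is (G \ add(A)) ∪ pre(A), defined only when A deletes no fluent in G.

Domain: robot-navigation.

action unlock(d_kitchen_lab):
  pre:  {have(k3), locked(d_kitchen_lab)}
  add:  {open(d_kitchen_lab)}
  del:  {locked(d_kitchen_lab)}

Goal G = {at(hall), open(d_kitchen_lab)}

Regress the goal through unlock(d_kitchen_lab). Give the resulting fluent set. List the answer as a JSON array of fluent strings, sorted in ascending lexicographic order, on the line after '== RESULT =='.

Compute (G \ add) ∪ pre:
  G ∩ del = {}  (empty — regression defined)
  G \ add = {at(hall), open(d_kitchen_lab)} \ {open(d_kitchen_lab)} = {at(hall)}
  ∪ pre   = {at(hall)} ∪ {have(k3), locked(d_kitchen_lab)}
          = {at(hall), have(k3), locked(d_kitchen_lab)}

== RESULT ==
["at(hall)", "have(k3)", "locked(d_kitchen_lab)"]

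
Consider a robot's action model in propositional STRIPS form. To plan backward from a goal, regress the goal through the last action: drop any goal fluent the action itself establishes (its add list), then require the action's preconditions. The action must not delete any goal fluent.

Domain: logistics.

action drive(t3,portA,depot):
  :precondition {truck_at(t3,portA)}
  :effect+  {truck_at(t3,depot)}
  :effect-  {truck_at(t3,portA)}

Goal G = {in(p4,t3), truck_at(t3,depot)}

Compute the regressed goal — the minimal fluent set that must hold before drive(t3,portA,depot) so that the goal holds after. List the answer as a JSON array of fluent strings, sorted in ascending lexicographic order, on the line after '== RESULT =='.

Compute (G \ add) ∪ pre:
  G ∩ del = {}  (empty — regression defined)
  G \ add = {in(p4,t3), truck_at(t3,depot)} \ {truck_at(t3,depot)} = {in(p4,t3)}
  ∪ pre   = {in(p4,t3)} ∪ {truck_at(t3,portA)}
          = {in(p4,t3), truck_at(t3,portA)}

== RESULT ==
["in(p4,t3)", "truck_at(t3,portA)"]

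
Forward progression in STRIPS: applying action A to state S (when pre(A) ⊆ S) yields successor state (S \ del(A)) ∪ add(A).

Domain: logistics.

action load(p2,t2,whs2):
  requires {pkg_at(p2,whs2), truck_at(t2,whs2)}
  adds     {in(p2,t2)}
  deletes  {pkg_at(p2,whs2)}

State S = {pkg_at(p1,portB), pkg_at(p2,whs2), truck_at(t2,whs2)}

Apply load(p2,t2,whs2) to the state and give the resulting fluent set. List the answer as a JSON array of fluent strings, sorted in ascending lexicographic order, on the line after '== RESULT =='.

Compute (S \ del) ∪ add:
  pre ⊆ S: {pkg_at(p2,whs2), truck_at(t2,whs2)} ⊆ S  — applicable
  S \ del = {pkg_at(p1,portB), truck_at(t2,whs2)}
  ∪ add   = {in(p2,t2), pkg_at(p1,portB), truck_at(t2,whs2)}

== RESULT ==
["in(p2,t2)", "pkg_at(p1,portB)", "truck_at(t2,whs2)"]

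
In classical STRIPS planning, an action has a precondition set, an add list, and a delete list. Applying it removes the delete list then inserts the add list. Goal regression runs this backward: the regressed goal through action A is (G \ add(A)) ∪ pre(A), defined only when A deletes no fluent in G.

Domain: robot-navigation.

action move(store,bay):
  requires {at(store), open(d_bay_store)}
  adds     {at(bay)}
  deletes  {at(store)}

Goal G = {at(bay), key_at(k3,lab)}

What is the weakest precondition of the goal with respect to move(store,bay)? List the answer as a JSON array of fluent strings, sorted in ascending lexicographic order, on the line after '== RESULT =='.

Regress:
  G ∩ del = {}  (empty — regression defined)
  G \ add = {at(bay), key_at(k3,lab)} \ {at(bay)} = {key_at(k3,lab)}
  ∪ pre   = {key_at(k3,lab)} ∪ {at(store), open(d_bay_store)}
          = {at(store), key_at(k3,lab), open(d_bay_store)}

== RESULT ==
["at(store)", "key_at(k3,lab)", "open(d_bay_store)"]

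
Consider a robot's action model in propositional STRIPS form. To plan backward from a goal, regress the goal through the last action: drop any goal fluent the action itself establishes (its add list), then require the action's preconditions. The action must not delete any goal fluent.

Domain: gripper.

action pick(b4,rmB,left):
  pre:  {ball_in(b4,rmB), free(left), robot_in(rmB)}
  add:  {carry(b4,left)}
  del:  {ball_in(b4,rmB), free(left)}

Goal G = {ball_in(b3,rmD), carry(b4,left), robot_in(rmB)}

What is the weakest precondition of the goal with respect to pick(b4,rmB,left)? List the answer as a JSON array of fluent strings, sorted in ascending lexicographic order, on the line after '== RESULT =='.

Compute (G \ add) ∪ pre:
  G ∩ del = {}  (empty — regression defined)
  G \ add = {ball_in(b3,rmD), carry(b4,left), robot_in(rmB)} \ {carry(b4,left)} = {ball_in(b3,rmD), robot_in(rmB)}
  ∪ pre   = {ball_in(b3,rmD), robot_in(rmB)} ∪ {ball_in(b4,rmB), free(left), robot_in(rmB)}
          = {ball_in(b3,rmD), ball_in(b4,rmB), free(left), robot_in(rmB)}

== RESULT ==
["ball_in(b3,rmD)", "ball_in(b4,rmB)", "free(left)", "robot_in(rmB)"]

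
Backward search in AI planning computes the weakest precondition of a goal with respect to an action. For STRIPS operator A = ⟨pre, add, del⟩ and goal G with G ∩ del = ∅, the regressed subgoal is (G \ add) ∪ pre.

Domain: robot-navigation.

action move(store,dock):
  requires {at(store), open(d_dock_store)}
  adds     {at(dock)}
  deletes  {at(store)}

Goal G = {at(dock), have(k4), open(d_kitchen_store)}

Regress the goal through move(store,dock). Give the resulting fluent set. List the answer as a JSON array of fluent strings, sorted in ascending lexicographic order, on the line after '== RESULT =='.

Regress:
  G ∩ del = {}  (empty — regression defined)
  G \ add = {at(dock), have(k4), open(d_kitchen_store)} \ {at(dock)} = {have(k4), open(d_kitchen_store)}
  ∪ pre   = {have(k4), open(d_kitchen_store)} ∪ {at(store), open(d_dock_store)}
          = {at(store), have(k4), open(d_dock_store), open(d_kitchen_store)}

== RESULT ==
["at(store)", "have(k4)", "open(d_dock_store)", "open(d_kitchen_store)"]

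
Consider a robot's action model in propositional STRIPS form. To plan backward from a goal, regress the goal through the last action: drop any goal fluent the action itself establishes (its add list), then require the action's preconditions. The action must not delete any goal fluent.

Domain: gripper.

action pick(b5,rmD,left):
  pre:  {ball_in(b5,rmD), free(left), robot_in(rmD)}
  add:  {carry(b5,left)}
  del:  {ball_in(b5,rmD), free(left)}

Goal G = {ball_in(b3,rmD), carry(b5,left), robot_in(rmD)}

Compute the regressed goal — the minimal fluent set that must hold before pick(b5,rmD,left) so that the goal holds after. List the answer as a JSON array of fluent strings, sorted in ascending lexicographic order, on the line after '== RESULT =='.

Regress:
  G ∩ del = {}  (empty — regression defined)
  G \ add = {ball_in(b3,rmD), carry(b5,left), robot_in(rmD)} \ {carry(b5,left)} = {ball_in(b3,rmD), robot_in(rmD)}
  ∪ pre   = {ball_in(b3,rmD), robot_in(rmD)} ∪ {ball_in(b5,rmD), free(left), robot_in(rmD)}
          = {ball_in(b3,rmD), ball_in(b5,rmD), free(left), robot_in(rmD)}

== RESULT ==
["ball_in(b3,rmD)", "ball_in(b5,rmD)", "free(left)", "robot_in(rmD)"]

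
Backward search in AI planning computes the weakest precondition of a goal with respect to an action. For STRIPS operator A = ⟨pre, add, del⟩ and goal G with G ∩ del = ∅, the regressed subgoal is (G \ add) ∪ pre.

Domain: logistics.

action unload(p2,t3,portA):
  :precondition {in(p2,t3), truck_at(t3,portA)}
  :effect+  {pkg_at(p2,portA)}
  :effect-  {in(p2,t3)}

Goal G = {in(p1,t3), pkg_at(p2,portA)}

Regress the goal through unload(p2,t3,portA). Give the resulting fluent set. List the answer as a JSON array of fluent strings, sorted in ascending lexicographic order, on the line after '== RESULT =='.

Compute (G \ add) ∪ pre:
  G ∩ del = {}  (empty — regression defined)
  G \ add = {in(p1,t3), pkg_at(p2,portA)} \ {pkg_at(p2,portA)} = {in(p1,t3)}
  ∪ pre   = {in(p1,t3)} ∪ {in(p2,t3), truck_at(t3,portA)}
          = {in(p1,t3), in(p2,t3), truck_at(t3,portA)}

== RESULT ==
["in(p1,t3)", "in(p2,t3)", "truck_at(t3,portA)"]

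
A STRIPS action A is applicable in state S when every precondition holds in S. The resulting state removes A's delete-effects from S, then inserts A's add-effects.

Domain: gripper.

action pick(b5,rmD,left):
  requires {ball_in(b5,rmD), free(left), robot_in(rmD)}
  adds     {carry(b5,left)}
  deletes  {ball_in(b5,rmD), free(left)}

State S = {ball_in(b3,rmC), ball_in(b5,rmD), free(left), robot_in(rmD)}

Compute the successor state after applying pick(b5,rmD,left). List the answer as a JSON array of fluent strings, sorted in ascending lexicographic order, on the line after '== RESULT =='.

Compute (S \ del) ∪ add:
  pre ⊆ S: {ball_in(b5,rmD), free(left), robot_in(rmD)} ⊆ S  — applicable
  S \ del = {ball_in(b3,rmC), robot_in(rmD)}
  ∪ add   = {ball_in(b3,rmC), carry(b5,left), robot_in(rmD)}

== RESULT ==
["ball_in(b3,rmC)", "carry(b5,left)", "robot_in(rmD)"]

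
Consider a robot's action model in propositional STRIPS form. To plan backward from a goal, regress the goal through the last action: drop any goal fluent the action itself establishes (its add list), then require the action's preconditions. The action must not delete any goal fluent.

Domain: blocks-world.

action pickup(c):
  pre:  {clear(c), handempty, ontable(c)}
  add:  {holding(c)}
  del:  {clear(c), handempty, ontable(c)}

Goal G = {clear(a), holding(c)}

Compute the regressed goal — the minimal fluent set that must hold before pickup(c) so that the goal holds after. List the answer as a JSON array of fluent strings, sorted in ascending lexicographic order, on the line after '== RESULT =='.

Compute (G \ add) ∪ pre:
  G ∩ del = {}  (empty — regression defined)
  G \ add = {clear(a), holding(c)} \ {holding(c)} = {clear(a)}
  ∪ pre   = {clear(a)} ∪ {clear(c), handempty, ontable(c)}
          = {clear(a), clear(c), handempty, ontable(c)}

== RESULT ==
["clear(a)", "clear(c)", "handempty", "ontable(c)"]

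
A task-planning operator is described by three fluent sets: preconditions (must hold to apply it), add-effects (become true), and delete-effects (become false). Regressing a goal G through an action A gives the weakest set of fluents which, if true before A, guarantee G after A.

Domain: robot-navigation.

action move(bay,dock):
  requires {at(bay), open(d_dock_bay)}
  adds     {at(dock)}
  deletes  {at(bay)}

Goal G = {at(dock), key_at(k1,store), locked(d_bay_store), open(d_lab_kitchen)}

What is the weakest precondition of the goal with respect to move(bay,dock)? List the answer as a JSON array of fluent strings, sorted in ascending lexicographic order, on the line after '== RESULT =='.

Compute (G \ add) ∪ pre:
  G ∩ del = {}  (empty — regression defined)
  G \ add = {at(dock), key_at(k1,store), locked(d_bay_store), open(d_lab_kitchen)} \ {at(dock)} = {key_at(k1,store), locked(d_bay_store), open(d_lab_kitchen)}
  ∪ pre   = {key_at(k1,store), locked(d_bay_store), open(d_lab_kitchen)} ∪ {at(bay), open(d_dock_bay)}
          = {at(bay), key_at(k1,store), locked(d_bay_store), open(d_dock_bay), open(d_lab_kitchen)}

== RESULT ==
["at(bay)", "key_at(k1,store)", "locked(d_bay_store)", "open(d_dock_bay)", "open(d_lab_kitchen)"]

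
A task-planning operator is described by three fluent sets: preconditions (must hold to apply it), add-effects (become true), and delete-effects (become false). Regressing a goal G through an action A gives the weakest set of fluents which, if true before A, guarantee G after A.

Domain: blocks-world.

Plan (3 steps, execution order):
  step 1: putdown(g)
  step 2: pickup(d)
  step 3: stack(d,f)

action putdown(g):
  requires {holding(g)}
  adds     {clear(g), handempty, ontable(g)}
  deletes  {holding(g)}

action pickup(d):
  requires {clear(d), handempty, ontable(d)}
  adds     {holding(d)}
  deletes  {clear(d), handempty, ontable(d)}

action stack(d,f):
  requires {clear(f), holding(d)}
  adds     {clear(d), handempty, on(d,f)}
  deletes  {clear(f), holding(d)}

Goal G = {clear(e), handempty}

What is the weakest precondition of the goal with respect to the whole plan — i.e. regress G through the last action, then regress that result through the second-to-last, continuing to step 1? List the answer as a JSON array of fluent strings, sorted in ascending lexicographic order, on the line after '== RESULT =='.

Regress step by step:
  through step 3 (stack(d,f)): drop {handempty}, keep {clear(e)}, require {clear(f), holding(d)}
    → {clear(e), clear(f), holding(d)}
  through step 2 (pickup(d)): drop {holding(d)}, keep {clear(e), clear(f)}, require {clear(d), handempty, ontable(d)}
    → {clear(d), clear(e), clear(f), handempty, ontable(d)}
  through step 1 (putdown(g)): drop {handempty}, keep {clear(d), clear(e), clear(f), ontable(d)}, require {holding(g)}
    → {clear(d), clear(e), clear(f), holding(g), ontable(d)}

== RESULT ==
["clear(d)", "clear(e)", "clear(f)", "holding(g)", "ontable(d)"]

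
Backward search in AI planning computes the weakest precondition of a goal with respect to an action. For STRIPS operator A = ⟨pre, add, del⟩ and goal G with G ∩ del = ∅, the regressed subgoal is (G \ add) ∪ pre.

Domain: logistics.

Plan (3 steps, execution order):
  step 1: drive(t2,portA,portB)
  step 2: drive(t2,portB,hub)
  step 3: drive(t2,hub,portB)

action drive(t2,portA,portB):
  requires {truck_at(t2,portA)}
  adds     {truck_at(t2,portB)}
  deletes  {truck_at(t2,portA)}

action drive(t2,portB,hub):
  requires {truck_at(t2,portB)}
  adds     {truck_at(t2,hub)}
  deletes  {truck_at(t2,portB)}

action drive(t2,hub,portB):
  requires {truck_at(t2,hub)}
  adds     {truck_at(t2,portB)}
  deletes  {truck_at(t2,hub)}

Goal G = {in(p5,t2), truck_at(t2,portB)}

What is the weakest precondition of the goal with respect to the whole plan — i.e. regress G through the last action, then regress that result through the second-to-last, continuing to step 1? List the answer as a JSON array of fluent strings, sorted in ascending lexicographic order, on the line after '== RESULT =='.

Work backward from the goal:
  through step 3 (drive(t2,hub,portB)): drop {truck_at(t2,portB)}, keep {in(p5,t2)}, require {truck_at(t2,hub)}
    → {in(p5,t2), truck_at(t2,hub)}
  through step 2 (drive(t2,portB,hub)): drop {truck_at(t2,hub)}, keep {in(p5,t2)}, require {truck_at(t2,portB)}
    → {in(p5,t2), truck_at(t2,portB)}
  through step 1 (drive(t2,portA,portB)): drop {truck_at(t2,portB)}, keep {in(p5,t2)}, require {truck_at(t2,portA)}
    → {in(p5,t2), truck_at(t2,portA)}

== RESULT ==
["in(p5,t2)", "truck_at(t2,portA)"]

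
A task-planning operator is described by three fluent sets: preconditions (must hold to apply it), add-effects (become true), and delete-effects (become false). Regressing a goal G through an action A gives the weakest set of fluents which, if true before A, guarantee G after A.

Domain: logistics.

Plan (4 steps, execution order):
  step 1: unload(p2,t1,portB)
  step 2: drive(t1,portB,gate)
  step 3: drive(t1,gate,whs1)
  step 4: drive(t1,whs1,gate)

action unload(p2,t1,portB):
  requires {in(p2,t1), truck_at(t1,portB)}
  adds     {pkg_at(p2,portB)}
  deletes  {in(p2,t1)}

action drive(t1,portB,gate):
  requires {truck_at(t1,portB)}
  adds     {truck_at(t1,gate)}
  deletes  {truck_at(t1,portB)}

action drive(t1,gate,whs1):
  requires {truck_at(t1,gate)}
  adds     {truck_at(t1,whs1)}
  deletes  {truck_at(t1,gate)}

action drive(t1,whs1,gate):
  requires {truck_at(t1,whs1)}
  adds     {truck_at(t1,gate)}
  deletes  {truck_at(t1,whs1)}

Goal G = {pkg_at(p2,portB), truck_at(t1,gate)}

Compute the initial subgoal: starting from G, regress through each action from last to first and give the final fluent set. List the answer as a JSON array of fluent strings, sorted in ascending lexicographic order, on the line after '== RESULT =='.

Work backward from the goal:
  through step 4 (drive(t1,whs1,gate)): drop {truck_at(t1,gate)}, keep {pkg_at(p2,portB)}, require {truck_at(t1,whs1)}
    → {pkg_at(p2,portB), truck_at(t1,whs1)}
  through step 3 (drive(t1,gate,whs1)): drop {truck_at(t1,whs1)}, keep {pkg_at(p2,portB)}, require {truck_at(t1,gate)}
    → {pkg_at(p2,portB), truck_at(t1,gate)}
  through step 2 (drive(t1,portB,gate)): drop {truck_at(t1,gate)}, keep {pkg_at(p2,portB)}, require {truck_at(t1,portB)}
    → {pkg_at(p2,portB), truck_at(t1,portB)}
  through step 1 (unload(p2,t1,portB)): drop {pkg_at(p2,portB)}, keep {truck_at(t1,portB)}, require {in(p2,t1), truck_at(t1,portB)}
    → {in(p2,t1), truck_at(t1,portB)}

== RESULT ==
["in(p2,t1)", "truck_at(t1,portB)"]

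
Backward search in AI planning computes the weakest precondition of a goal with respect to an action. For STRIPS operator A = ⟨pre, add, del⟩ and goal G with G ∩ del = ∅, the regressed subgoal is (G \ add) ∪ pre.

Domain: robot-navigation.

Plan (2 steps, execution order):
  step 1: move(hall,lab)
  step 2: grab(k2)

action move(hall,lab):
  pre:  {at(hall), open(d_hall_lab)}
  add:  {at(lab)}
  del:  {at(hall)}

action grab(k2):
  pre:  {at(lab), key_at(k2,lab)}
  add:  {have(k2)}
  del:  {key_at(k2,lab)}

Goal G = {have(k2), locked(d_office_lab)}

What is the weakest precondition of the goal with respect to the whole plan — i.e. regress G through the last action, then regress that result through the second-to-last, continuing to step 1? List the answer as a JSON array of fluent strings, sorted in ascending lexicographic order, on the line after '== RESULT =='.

Work backward from the goal:
  through step 2 (grab(k2)): drop {have(k2)}, keep {locked(d_office_lab)}, require {at(lab), key_at(k2,lab)}
    → {at(lab), key_at(k2,lab), locked(d_office_lab)}
  through step 1 (move(hall,lab)): drop {at(lab)}, keep {key_at(k2,lab), locked(d_office_lab)}, require {at(hall), open(d_hall_lab)}
    → {at(hall), key_at(k2,lab), locked(d_office_lab), open(d_hall_lab)}

== RESULT ==
["at(hall)", "key_at(k2,lab)", "locked(d_office_lab)", "open(d_hall_lab)"]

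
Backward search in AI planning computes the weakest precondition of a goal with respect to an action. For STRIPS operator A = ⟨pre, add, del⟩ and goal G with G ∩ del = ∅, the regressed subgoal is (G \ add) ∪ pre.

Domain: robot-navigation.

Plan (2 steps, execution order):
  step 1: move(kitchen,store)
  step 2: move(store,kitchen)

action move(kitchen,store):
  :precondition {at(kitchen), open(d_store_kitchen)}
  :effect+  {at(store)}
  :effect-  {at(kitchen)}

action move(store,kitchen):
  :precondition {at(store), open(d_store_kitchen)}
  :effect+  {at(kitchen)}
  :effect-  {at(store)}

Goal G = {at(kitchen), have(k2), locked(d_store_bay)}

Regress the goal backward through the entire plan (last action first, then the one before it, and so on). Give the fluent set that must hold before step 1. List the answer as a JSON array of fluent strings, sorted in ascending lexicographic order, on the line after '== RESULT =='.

Work backward from the goal:
  through step 2 (move(store,kitchen)): drop {at(kitchen)}, keep {have(k2), locked(d_store_bay)}, require {at(store), open(d_store_kitchen)}
    → {at(store), have(k2), locked(d_store_bay), open(d_store_kitchen)}
  through step 1 (move(kitchen,store)): drop {at(store)}, keep {have(k2), locked(d_store_bay), open(d_store_kitchen)}, require {at(kitchen), open(d_store_kitchen)}
    → {at(kitchen), have(k2), locked(d_store_bay), open(d_store_kitchen)}

== RESULT ==
["at(kitchen)", "have(k2)", "locked(d_store_bay)", "open(d_store_kitchen)"]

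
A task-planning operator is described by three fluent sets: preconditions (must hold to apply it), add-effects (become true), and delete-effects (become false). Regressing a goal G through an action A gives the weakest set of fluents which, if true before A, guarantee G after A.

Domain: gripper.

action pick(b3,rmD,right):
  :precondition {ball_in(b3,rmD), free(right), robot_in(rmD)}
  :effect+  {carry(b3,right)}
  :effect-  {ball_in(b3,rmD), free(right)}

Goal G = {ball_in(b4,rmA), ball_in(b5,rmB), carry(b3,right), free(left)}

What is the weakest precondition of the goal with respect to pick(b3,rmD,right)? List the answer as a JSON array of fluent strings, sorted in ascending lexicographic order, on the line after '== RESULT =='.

Compute (G \ add) ∪ pre:
  G ∩ del = {}  (empty — regression defined)
  G \ add = {ball_in(b4,rmA), ball_in(b5,rmB), carry(b3,right), free(left)} \ {carry(b3,right)} = {ball_in(b4,rmA), ball_in(b5,rmB), free(left)}
  ∪ pre   = {ball_in(b4,rmA), ball_in(b5,rmB), free(left)} ∪ {ball_in(b3,rmD), free(right), robot_in(rmD)}
          = {ball_in(b3,rmD), ball_in(b4,rmA), ball_in(b5,rmB), free(left), free(right), robot_in(rmD)}

== RESULT ==
["ball_in(b3,rmD)", "ball_in(b4,rmA)", "ball_in(b5,rmB)", "free(left)", "free(right)", "robot_in(rmD)"]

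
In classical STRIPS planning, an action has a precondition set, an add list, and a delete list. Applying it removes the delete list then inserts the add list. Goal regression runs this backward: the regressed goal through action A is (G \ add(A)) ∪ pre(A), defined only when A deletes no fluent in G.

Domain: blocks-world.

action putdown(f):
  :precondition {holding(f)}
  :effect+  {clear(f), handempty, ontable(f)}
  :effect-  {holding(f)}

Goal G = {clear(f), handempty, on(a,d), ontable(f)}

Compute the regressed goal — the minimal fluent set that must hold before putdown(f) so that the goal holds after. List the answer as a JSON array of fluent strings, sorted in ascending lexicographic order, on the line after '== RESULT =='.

Regress:
  G ∩ del = {}  (empty — regression defined)
  G \ add = {clear(f), handempty, on(a,d), ontable(f)} \ {clear(f), handempty, ontable(f)} = {on(a,d)}
  ∪ pre   = {on(a,d)} ∪ {holding(f)}
          = {holding(f), on(a,d)}

== RESULT ==
["holding(f)", "on(a,d)"]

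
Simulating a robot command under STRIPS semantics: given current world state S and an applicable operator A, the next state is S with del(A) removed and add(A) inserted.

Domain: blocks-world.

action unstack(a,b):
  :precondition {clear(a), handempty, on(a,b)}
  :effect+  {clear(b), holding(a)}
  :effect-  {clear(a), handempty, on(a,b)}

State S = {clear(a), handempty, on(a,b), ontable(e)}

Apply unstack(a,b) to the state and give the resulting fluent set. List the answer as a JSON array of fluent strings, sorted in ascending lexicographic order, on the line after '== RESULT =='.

Compute (S \ del) ∪ add:
  pre ⊆ S: {clear(a), handempty, on(a,b)} ⊆ S  — applicable
  S \ del = {ontable(e)}
  ∪ add   = {clear(b), holding(a), ontable(e)}

== RESULT ==
["clear(b)", "holding(a)", "ontable(e)"]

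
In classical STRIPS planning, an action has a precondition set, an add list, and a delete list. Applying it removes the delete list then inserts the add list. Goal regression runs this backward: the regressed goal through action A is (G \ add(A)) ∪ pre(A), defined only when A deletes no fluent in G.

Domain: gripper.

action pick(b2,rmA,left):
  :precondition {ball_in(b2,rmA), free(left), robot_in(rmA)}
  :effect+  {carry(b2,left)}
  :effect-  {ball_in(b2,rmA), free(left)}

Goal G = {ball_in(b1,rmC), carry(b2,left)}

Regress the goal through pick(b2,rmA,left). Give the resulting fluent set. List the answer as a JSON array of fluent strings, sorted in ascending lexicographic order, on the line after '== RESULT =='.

Compute (G \ add) ∪ pre:
  G ∩ del = {}  (empty — regression defined)
  G \ add = {ball_in(b1,rmC), carry(b2,left)} \ {carry(b2,left)} = {ball_in(b1,rmC)}
  ∪ pre   = {ball_in(b1,rmC)} ∪ {ball_in(b2,rmA), free(left), robot_in(rmA)}
          = {ball_in(b1,rmC), ball_in(b2,rmA), free(left), robot_in(rmA)}

== RESULT ==
["ball_in(b1,rmC)", "ball_in(b2,rmA)", "free(left)", "robot_in(rmA)"]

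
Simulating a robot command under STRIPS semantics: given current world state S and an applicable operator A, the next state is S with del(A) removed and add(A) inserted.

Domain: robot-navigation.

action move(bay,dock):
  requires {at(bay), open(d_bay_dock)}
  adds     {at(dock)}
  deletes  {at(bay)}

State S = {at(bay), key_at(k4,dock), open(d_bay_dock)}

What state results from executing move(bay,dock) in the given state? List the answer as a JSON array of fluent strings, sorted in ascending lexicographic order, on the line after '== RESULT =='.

Compute (S \ del) ∪ add:
  pre ⊆ S: {at(bay), open(d_bay_dock)} ⊆ S  — applicable
  S \ del = {key_at(k4,dock), open(d_bay_dock)}
  ∪ add   = {at(dock), key_at(k4,dock), open(d_bay_dock)}

== RESULT ==
["at(dock)", "key_at(k4,dock)", "open(d_bay_dock)"]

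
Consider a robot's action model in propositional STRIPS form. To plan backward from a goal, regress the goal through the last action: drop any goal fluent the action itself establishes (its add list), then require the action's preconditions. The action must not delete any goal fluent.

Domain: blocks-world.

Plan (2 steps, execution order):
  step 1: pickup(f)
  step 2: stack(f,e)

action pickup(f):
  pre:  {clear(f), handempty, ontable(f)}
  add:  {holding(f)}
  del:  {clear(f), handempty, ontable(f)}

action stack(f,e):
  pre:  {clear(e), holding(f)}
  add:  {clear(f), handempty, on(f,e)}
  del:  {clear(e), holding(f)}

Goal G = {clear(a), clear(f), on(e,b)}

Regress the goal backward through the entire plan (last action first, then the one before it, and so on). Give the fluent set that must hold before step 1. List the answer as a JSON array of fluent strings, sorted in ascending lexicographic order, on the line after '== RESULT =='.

Work backward from the goal:
  through step 2 (stack(f,e)): drop {clear(f)}, keep {clear(a), on(e,b)}, require {clear(e), holding(f)}
    → {clear(a), clear(e), holding(f), on(e,b)}
  through step 1 (pickup(f)): drop {holding(f)}, keep {clear(a), clear(e), on(e,b)}, require {clear(f), handempty, ontable(f)}
    → {clear(a), clear(e), clear(f), handempty, on(e,b), ontable(f)}

== RESULT ==
["clear(a)", "clear(e)", "clear(f)", "handempty", "on(e,b)", "ontable(f)"]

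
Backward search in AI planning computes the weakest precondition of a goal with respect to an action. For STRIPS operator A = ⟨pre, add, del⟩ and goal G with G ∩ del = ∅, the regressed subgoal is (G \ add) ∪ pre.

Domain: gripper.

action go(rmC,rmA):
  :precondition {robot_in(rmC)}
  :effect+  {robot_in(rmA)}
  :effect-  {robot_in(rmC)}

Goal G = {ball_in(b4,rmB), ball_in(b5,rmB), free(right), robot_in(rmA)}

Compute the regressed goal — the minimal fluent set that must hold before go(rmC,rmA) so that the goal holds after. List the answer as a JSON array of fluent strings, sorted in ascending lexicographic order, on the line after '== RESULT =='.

Compute (G \ add) ∪ pre:
  G ∩ del = {}  (empty — regression defined)
  G \ add = {ball_in(b4,rmB), ball_in(b5,rmB), free(right), robot_in(rmA)} \ {robot_in(rmA)} = {ball_in(b4,rmB), ball_in(b5,rmB), free(right)}
  ∪ pre   = {ball_in(b4,rmB), ball_in(b5,rmB), free(right)} ∪ {robot_in(rmC)}
          = {ball_in(b4,rmB), ball_in(b5,rmB), free(right), robot_in(rmC)}

== RESULT ==
["ball_in(b4,rmB)", "ball_in(b5,rmB)", "free(right)", "robot_in(rmC)"]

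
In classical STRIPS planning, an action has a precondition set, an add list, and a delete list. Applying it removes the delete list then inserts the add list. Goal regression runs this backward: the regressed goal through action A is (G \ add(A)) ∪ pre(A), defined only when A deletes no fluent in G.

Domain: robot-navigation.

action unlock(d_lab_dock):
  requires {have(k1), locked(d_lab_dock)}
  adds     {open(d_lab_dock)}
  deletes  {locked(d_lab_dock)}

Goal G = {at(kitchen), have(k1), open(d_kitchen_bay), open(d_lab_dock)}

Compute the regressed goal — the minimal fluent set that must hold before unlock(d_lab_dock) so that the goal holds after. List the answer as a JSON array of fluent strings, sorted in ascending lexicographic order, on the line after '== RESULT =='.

Regress:
  G ∩ del = {}  (empty — regression defined)
  G \ add = {at(kitchen), have(k1), open(d_kitchen_bay), open(d_lab_dock)} \ {open(d_lab_dock)} = {at(kitchen), have(k1), open(d_kitchen_bay)}
  ∪ pre   = {at(kitchen), have(k1), open(d_kitchen_bay)} ∪ {have(k1), locked(d_lab_dock)}
          = {at(kitchen), have(k1), locked(d_lab_dock), open(d_kitchen_bay)}

== RESULT ==
["at(kitchen)", "have(k1)", "locked(d_lab_dock)", "open(d_kitchen_bay)"]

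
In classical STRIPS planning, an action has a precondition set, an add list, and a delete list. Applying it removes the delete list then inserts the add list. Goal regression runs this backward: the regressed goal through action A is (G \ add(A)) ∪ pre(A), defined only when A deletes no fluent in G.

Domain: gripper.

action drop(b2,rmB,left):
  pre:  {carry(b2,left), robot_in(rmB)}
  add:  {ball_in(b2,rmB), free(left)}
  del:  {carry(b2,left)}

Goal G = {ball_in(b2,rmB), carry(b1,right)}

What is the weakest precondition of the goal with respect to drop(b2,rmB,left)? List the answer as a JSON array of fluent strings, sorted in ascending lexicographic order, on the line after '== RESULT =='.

Regress:
  G ∩ del = {}  (empty — regression defined)
  G \ add = {ball_in(b2,rmB), carry(b1,right)} \ {ball_in(b2,rmB), free(left)} = {carry(b1,right)}
  ∪ pre   = {carry(b1,right)} ∪ {carry(b2,left), robot_in(rmB)}
          = {carry(b1,right), carry(b2,left), robot_in(rmB)}

== RESULT ==
["carry(b1,right)", "carry(b2,left)", "robot_in(rmB)"]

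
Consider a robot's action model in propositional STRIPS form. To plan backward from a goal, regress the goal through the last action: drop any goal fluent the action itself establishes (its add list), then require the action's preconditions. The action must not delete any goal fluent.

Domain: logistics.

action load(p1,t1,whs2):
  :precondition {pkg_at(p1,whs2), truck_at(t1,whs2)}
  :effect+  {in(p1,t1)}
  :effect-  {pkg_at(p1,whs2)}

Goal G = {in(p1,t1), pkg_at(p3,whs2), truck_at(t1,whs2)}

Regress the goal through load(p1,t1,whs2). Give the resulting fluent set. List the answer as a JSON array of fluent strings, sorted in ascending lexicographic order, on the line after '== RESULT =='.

Compute (G \ add) ∪ pre:
  G ∩ del = {}  (empty — regression defined)
  G \ add = {in(p1,t1), pkg_at(p3,whs2), truck_at(t1,whs2)} \ {in(p1,t1)} = {pkg_at(p3,whs2), truck_at(t1,whs2)}
  ∪ pre   = {pkg_at(p3,whs2), truck_at(t1,whs2)} ∪ {pkg_at(p1,whs2), truck_at(t1,whs2)}
          = {pkg_at(p1,whs2), pkg_at(p3,whs2), truck_at(t1,whs2)}

== RESULT ==
["pkg_at(p1,whs2)", "pkg_at(p3,whs2)", "truck_at(t1,whs2)"]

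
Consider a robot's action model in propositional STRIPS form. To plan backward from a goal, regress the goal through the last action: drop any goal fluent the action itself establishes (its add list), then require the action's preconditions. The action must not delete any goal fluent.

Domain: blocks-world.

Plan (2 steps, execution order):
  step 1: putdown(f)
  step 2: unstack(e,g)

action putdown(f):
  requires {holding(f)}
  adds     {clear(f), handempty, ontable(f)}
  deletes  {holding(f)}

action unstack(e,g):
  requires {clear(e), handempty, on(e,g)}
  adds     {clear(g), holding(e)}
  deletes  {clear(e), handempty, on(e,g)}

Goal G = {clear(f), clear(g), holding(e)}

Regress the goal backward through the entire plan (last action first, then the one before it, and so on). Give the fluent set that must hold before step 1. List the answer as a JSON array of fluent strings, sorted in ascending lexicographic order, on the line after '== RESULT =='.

Regress step by step:
  through step 2 (unstack(e,g)): drop {clear(g), holding(e)}, keep {clear(f)}, require {clear(e), handempty, on(e,g)}
    → {clear(e), clear(f), handempty, on(e,g)}
  through step 1 (putdown(f)): drop {clear(f), handempty}, keep {clear(e), on(e,g)}, require {holding(f)}
    → {clear(e), holding(f), on(e,g)}

== RESULT ==
["clear(e)", "holding(f)", "on(e,g)"]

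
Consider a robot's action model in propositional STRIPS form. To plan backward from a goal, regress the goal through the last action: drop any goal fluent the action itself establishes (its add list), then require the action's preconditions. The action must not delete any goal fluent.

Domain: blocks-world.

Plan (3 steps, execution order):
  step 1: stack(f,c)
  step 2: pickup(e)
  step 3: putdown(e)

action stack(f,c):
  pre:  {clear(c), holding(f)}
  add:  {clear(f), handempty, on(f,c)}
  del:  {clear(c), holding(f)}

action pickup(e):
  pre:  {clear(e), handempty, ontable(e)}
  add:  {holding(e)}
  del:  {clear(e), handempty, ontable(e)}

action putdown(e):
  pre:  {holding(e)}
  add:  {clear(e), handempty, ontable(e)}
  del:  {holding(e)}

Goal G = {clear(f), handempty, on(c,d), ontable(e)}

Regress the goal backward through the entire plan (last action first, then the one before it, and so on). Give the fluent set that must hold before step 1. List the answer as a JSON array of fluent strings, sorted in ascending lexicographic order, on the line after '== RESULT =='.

Regress step by step:
  through step 3 (putdown(e)): drop {handempty, ontable(e)}, keep {clear(f), on(c,d)}, require {holding(e)}
    → {clear(f), holding(e), on(c,d)}
  through step 2 (pickup(e)): drop {holding(e)}, keep {clear(f), on(c,d)}, require {clear(e), handempty, ontable(e)}
    → {clear(e), clear(f), handempty, on(c,d), ontable(e)}
  through step 1 (stack(f,c)): drop {clear(f), handempty}, keep {clear(e), on(c,d), ontable(e)}, require {clear(c), holding(f)}
    → {clear(c), clear(e), holding(f), on(c,d), ontable(e)}

== RESULT ==
["clear(c)", "clear(e)", "holding(f)", "on(c,d)", "ontable(e)"]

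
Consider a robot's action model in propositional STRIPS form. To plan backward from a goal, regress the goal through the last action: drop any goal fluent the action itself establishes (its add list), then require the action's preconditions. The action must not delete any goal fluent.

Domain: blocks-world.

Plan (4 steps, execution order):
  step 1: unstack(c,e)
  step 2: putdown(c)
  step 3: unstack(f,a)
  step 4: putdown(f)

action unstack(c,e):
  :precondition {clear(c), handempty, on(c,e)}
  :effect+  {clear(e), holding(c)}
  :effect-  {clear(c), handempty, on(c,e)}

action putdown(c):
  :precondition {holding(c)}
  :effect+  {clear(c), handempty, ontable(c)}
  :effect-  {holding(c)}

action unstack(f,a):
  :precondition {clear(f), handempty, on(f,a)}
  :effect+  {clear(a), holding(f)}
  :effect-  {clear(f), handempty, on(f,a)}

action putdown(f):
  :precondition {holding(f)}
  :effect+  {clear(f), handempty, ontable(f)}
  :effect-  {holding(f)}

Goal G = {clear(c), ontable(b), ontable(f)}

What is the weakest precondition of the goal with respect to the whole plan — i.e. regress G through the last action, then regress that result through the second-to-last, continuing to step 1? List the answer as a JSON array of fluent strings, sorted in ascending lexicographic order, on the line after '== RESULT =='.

Work backward from the goal:
  through step 4 (putdown(f)): drop {ontable(f)}, keep {clear(c), ontable(b)}, require {holding(f)}
    → {clear(c), holding(f), ontable(b)}
  through step 3 (unstack(f,a)): drop {holding(f)}, keep {clear(c), ontable(b)}, require {clear(f), handempty, on(f,a)}
    → {clear(c), clear(f), handempty, on(f,a), ontable(b)}
  through step 2 (putdown(c)): drop {clear(c), handempty}, keep {clear(f), on(f,a), ontable(b)}, require {holding(c)}
    → {clear(f), holding(c), on(f,a), ontable(b)}
  through step 1 (unstack(c,e)): drop {holding(c)}, keep {clear(f), on(f,a), ontable(b)}, require {clear(c), handempty, on(c,e)}
    → {clear(c), clear(f), handempty, on(c,e), on(f,a), ontable(b)}

== RESULT ==
["clear(c)", "clear(f)", "handempty", "on(c,e)", "on(f,a)", "ontable(b)"]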